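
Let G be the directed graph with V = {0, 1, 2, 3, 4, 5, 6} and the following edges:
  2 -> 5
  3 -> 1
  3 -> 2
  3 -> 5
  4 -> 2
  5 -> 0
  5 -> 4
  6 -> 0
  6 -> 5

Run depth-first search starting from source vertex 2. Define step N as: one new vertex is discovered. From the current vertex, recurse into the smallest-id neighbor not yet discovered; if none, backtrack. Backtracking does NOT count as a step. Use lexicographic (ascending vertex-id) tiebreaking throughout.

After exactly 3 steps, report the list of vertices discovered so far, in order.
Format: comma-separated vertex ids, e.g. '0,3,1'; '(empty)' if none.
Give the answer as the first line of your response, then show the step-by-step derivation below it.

2,5,0

step 1: discover 2; path=2; order=2
step 2: discover 5; path=2>5; order=2,5
step 3: discover 0; path=2>5>0; order=2,5,0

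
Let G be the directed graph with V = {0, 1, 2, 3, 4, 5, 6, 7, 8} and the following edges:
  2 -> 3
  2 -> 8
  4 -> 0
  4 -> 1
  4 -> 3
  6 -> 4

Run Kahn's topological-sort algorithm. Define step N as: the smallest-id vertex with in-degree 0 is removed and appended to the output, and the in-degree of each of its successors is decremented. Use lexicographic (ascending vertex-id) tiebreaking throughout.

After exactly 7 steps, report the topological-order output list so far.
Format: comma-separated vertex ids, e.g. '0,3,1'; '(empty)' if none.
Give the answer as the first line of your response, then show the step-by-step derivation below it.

2,5,6,4,0,1,3

step 1: output 2; order=[2]; indeg=(1,1,0,1,1,0,0,0,0)
step 2: output 5; order=[2,5]; indeg=(1,1,0,1,1,0,0,0,0)
step 3: output 6; order=[2,5,6]; indeg=(1,1,0,1,0,0,0,0,0)
step 4: output 4; order=[2,5,6,4]; indeg=(0,0,0,0,0,0,0,0,0)
step 5: output 0; order=[2,5,6,4,0]; indeg=(0,0,0,0,0,0,0,0,0)
step 6: output 1; order=[2,5,6,4,0,1]; indeg=(0,0,0,0,0,0,0,0,0)
step 7: output 3; order=[2,5,6,4,0,1,3]; indeg=(0,0,0,0,0,0,0,0,0)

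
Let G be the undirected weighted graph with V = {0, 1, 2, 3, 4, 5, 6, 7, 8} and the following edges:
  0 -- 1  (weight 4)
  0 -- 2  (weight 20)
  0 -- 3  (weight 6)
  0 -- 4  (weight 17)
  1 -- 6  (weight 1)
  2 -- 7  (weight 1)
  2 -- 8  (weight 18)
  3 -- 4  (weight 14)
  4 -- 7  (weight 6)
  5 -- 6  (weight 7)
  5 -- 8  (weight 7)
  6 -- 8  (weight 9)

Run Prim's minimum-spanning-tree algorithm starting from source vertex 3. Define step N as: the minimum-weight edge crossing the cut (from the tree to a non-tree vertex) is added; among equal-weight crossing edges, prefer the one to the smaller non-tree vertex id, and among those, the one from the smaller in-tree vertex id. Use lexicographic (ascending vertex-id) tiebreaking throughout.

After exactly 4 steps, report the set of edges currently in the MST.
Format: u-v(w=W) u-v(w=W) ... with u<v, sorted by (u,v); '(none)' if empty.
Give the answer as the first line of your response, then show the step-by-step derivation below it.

0-1(w=4) 0-3(w=6) 1-6(w=1) 5-6(w=7)

step 1: add edge 0-3 (w=6); MST = {0-3(w=6)}
step 2: add edge 0-1 (w=4); MST = {0-1(w=4) 0-3(w=6)}
step 3: add edge 1-6 (w=1); MST = {0-1(w=4) 0-3(w=6) 1-6(w=1)}
step 4: add edge 5-6 (w=7); MST = {0-1(w=4) 0-3(w=6) 1-6(w=1) 5-6(w=7)}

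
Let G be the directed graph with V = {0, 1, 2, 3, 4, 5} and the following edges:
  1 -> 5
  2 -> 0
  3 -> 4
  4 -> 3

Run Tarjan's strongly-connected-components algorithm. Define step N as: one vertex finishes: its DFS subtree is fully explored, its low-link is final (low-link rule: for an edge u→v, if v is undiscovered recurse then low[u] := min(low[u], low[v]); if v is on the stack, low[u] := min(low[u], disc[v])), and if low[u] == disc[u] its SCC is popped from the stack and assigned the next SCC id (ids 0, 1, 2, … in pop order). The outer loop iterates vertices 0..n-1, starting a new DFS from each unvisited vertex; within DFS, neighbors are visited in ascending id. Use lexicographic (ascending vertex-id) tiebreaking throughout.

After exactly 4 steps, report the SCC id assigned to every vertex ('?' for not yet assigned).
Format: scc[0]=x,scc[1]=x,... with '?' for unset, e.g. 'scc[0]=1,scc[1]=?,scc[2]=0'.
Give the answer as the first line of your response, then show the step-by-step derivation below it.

scc[0]=0,scc[1]=2,scc[2]=3,scc[3]=?,scc[4]=?,scc[5]=1

step 1: low=(low[0]=0,low[1]=?,low[2]=?,low[3]=?,low[4]=?,low[5]=?); scc=(scc[0]=0,scc[1]=?,scc[2]=?,scc[3]=?,scc[4]=?,scc[5]=?)
step 2: low=(low[0]=0,low[1]=1,low[2]=?,low[3]=?,low[4]=?,low[5]=2); scc=(scc[0]=0,scc[1]=?,scc[2]=?,scc[3]=?,scc[4]=?,scc[5]=1)
step 3: low=(low[0]=0,low[1]=1,low[2]=?,low[3]=?,low[4]=?,low[5]=2); scc=(scc[0]=0,scc[1]=2,scc[2]=?,scc[3]=?,scc[4]=?,scc[5]=1)
step 4: low=(low[0]=0,low[1]=1,low[2]=3,low[3]=?,low[4]=?,low[5]=2); scc=(scc[0]=0,scc[1]=2,scc[2]=3,scc[3]=?,scc[4]=?,scc[5]=1)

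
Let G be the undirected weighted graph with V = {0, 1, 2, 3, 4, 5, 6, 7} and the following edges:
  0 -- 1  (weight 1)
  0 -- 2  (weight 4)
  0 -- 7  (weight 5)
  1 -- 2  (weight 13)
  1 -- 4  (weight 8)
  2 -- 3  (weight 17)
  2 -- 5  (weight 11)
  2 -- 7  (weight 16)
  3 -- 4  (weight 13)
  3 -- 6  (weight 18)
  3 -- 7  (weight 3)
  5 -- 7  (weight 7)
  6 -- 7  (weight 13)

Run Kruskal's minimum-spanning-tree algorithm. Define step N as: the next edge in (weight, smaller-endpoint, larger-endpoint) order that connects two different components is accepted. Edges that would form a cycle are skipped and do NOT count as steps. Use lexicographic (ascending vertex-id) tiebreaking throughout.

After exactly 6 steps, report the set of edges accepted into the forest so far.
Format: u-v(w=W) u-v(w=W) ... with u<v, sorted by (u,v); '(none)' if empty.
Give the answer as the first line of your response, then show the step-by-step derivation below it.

0-1(w=1) 0-2(w=4) 0-7(w=5) 1-4(w=8) 3-7(w=3) 5-7(w=7)

step 1: add edge 0-1 (w=1); MST = {0-1(w=1)}
step 2: add edge 3-7 (w=3); MST = {0-1(w=1) 3-7(w=3)}
step 3: add edge 0-2 (w=4); MST = {0-1(w=1) 0-2(w=4) 3-7(w=3)}
step 4: add edge 0-7 (w=5); MST = {0-1(w=1) 0-2(w=4) 0-7(w=5) 3-7(w=3)}
step 5: add edge 5-7 (w=7); MST = {0-1(w=1) 0-2(w=4) 0-7(w=5) 3-7(w=3) 5-7(w=7)}
step 6: add edge 1-4 (w=8); MST = {0-1(w=1) 0-2(w=4) 0-7(w=5) 1-4(w=8) 3-7(w=3) 5-7(w=7)}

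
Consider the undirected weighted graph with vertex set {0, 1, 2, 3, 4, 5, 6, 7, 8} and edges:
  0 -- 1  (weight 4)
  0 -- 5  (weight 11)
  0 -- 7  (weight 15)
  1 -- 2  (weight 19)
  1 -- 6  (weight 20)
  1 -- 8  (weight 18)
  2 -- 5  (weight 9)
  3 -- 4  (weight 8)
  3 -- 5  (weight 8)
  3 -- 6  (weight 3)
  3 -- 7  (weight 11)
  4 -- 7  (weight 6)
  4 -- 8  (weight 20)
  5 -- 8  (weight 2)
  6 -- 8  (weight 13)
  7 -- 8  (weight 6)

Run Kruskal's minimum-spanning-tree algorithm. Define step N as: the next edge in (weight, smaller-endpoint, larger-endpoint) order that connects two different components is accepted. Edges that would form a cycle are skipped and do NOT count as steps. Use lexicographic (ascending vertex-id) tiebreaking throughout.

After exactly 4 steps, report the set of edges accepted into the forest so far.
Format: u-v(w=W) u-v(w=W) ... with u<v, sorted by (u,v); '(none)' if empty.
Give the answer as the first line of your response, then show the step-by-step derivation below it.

0-1(w=4) 3-6(w=3) 4-7(w=6) 5-8(w=2)

step 1: add edge 5-8 (w=2); MST = {5-8(w=2)}
step 2: add edge 3-6 (w=3); MST = {3-6(w=3) 5-8(w=2)}
step 3: add edge 0-1 (w=4); MST = {0-1(w=4) 3-6(w=3) 5-8(w=2)}
step 4: add edge 4-7 (w=6); MST = {0-1(w=4) 3-6(w=3) 4-7(w=6) 5-8(w=2)}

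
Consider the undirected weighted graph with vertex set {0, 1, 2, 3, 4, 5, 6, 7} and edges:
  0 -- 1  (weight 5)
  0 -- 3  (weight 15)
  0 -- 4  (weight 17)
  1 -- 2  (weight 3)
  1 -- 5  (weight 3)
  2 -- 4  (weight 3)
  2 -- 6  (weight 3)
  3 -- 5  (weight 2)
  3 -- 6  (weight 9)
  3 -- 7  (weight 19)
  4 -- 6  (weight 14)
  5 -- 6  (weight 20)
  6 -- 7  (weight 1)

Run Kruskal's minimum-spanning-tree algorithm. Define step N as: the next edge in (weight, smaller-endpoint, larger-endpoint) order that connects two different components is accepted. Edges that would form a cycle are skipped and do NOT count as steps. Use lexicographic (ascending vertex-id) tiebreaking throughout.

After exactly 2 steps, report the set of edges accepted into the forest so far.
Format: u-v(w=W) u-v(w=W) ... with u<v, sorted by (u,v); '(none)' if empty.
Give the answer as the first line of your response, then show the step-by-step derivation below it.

3-5(w=2) 6-7(w=1)

step 1: add edge 6-7 (w=1); MST = {6-7(w=1)}
step 2: add edge 3-5 (w=2); MST = {3-5(w=2) 6-7(w=1)}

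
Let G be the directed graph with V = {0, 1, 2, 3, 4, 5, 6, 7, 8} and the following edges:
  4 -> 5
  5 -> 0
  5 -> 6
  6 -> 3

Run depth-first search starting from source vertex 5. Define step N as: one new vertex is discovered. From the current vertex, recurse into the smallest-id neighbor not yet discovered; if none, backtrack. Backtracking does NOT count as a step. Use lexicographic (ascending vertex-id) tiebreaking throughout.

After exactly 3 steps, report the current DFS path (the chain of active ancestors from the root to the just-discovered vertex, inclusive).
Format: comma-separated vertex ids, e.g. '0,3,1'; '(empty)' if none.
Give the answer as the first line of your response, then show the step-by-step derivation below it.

5,6

step 1: discover 5; path=5; order=5
step 2: discover 0; path=5>0; order=5,0
step 3: discover 6; path=5>6; order=5,0,6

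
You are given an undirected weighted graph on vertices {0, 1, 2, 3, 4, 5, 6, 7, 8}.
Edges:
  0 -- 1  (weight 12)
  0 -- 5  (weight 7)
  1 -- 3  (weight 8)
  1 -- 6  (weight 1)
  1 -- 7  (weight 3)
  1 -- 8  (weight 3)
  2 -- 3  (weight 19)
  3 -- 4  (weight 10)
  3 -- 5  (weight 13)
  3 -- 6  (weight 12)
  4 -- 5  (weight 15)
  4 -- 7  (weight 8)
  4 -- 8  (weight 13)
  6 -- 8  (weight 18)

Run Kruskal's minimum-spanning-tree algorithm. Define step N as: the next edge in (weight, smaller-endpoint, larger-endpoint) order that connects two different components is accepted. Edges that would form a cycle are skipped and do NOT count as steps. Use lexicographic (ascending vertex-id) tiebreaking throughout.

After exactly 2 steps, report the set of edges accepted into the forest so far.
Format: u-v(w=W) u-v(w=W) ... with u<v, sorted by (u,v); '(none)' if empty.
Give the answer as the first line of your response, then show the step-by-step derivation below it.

1-6(w=1) 1-7(w=3)

step 1: add edge 1-6 (w=1); MST = {1-6(w=1)}
step 2: add edge 1-7 (w=3); MST = {1-6(w=1) 1-7(w=3)}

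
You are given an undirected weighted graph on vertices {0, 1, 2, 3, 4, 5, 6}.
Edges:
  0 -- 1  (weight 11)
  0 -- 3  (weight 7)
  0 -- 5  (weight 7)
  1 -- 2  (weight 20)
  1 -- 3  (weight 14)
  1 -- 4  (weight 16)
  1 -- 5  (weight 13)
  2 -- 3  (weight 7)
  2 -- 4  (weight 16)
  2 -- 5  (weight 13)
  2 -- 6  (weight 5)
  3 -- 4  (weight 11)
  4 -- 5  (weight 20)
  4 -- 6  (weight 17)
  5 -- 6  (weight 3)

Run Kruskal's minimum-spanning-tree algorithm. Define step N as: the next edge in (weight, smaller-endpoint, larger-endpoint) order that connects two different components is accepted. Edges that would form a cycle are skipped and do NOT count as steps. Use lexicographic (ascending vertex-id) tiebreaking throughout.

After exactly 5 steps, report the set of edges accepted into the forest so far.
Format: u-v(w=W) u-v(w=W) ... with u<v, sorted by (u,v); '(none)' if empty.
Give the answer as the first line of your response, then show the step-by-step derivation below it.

0-1(w=11) 0-3(w=7) 0-5(w=7) 2-6(w=5) 5-6(w=3)

step 1: add edge 5-6 (w=3); MST = {5-6(w=3)}
step 2: add edge 2-6 (w=5); MST = {2-6(w=5) 5-6(w=3)}
step 3: add edge 0-3 (w=7); MST = {0-3(w=7) 2-6(w=5) 5-6(w=3)}
step 4: add edge 0-5 (w=7); MST = {0-3(w=7) 0-5(w=7) 2-6(w=5) 5-6(w=3)}
step 5: add edge 0-1 (w=11); MST = {0-1(w=11) 0-3(w=7) 0-5(w=7) 2-6(w=5) 5-6(w=3)}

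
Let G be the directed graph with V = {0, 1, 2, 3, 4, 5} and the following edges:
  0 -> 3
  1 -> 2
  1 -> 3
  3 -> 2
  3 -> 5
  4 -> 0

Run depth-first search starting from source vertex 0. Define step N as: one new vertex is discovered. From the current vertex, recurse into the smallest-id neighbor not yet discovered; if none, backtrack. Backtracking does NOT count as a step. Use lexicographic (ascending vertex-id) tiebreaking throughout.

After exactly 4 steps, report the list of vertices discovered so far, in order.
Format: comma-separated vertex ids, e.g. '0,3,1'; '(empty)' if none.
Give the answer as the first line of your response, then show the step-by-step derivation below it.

0,3,2,5

step 1: discover 0; path=0; order=0
step 2: discover 3; path=0>3; order=0,3
step 3: discover 2; path=0>3>2; order=0,3,2
step 4: discover 5; path=0>3>5; order=0,3,2,5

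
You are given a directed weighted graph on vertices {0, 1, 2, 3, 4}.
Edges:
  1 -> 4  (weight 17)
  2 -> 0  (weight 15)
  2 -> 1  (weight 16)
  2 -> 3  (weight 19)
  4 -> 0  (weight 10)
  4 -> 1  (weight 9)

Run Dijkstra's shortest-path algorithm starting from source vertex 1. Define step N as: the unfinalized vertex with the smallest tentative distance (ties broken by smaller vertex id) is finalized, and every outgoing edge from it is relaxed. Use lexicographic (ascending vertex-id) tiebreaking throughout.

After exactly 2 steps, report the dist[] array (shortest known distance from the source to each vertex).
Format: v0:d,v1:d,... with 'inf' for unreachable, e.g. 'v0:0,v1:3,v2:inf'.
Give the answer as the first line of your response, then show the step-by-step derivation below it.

v0:27,v1:0,v2:inf,v3:inf,v4:17

step 1: dist = v0:inf,v1:0,v2:inf,v3:inf,v4:17
step 2: dist = v0:27,v1:0,v2:inf,v3:inf,v4:17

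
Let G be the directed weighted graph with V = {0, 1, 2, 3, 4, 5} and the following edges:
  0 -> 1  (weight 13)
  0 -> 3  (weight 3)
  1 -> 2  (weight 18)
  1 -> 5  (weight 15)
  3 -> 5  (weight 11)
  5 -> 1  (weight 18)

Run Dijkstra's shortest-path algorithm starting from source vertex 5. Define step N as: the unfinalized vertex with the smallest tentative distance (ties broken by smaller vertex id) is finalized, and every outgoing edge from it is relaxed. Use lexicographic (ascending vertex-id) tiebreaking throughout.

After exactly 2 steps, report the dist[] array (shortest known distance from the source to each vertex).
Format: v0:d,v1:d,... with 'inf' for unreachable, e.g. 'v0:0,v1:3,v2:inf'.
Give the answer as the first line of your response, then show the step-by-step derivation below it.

v0:inf,v1:18,v2:36,v3:inf,v4:inf,v5:0

step 1: dist = v0:inf,v1:18,v2:inf,v3:inf,v4:inf,v5:0
step 2: dist = v0:inf,v1:18,v2:36,v3:inf,v4:inf,v5:0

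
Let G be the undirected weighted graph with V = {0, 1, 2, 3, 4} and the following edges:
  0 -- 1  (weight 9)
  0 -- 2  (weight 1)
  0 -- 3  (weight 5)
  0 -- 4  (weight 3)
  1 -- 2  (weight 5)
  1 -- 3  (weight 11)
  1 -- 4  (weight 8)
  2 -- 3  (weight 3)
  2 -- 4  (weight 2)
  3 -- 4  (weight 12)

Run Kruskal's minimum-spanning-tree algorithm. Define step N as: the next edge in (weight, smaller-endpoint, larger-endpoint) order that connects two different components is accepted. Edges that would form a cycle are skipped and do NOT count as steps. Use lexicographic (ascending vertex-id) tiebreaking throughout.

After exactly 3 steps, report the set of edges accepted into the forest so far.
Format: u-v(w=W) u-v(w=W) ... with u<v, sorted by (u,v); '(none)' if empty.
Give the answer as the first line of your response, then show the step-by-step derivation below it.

0-2(w=1) 2-3(w=3) 2-4(w=2)

step 1: add edge 0-2 (w=1); MST = {0-2(w=1)}
step 2: add edge 2-4 (w=2); MST = {0-2(w=1) 2-4(w=2)}
step 3: add edge 2-3 (w=3); MST = {0-2(w=1) 2-3(w=3) 2-4(w=2)}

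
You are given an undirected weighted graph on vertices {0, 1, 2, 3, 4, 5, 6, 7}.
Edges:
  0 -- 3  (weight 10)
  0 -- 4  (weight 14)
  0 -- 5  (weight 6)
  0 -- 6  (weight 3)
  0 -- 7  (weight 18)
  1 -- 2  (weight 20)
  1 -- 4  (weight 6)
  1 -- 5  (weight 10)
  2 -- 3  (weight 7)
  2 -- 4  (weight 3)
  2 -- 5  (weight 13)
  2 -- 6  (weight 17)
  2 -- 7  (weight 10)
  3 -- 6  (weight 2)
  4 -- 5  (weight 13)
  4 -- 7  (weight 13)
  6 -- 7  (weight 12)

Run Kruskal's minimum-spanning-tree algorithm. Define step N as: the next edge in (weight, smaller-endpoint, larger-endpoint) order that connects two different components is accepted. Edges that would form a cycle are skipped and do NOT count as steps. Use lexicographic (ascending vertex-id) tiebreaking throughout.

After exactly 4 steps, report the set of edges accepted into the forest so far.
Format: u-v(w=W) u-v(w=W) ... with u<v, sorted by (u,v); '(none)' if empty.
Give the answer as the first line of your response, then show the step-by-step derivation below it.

0-5(w=6) 0-6(w=3) 2-4(w=3) 3-6(w=2)

step 1: add edge 3-6 (w=2); MST = {3-6(w=2)}
step 2: add edge 0-6 (w=3); MST = {0-6(w=3) 3-6(w=2)}
step 3: add edge 2-4 (w=3); MST = {0-6(w=3) 2-4(w=3) 3-6(w=2)}
step 4: add edge 0-5 (w=6); MST = {0-5(w=6) 0-6(w=3) 2-4(w=3) 3-6(w=2)}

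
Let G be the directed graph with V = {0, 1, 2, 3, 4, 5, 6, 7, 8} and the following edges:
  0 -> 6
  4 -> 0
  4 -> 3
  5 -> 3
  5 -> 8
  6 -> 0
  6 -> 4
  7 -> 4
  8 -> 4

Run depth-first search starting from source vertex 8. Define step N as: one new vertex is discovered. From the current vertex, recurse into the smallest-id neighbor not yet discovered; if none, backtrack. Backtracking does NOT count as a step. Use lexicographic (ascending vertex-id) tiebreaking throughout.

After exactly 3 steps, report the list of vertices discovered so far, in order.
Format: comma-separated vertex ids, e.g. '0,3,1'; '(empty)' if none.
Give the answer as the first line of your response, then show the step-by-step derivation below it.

8,4,0

step 1: discover 8; path=8; order=8
step 2: discover 4; path=8>4; order=8,4
step 3: discover 0; path=8>4>0; order=8,4,0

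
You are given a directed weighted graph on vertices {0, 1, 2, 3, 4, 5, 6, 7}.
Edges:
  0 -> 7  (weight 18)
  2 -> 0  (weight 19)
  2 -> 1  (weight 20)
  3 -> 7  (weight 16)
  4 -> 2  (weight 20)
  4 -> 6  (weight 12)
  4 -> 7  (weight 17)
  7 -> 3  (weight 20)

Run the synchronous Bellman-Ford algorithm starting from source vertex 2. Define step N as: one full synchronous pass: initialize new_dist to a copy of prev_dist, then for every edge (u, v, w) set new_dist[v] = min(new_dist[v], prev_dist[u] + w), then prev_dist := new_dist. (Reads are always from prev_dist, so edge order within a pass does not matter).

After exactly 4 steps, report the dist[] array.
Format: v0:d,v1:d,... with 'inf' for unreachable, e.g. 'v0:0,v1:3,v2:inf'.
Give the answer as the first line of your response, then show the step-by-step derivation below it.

v0:19,v1:20,v2:0,v3:57,v4:inf,v5:inf,v6:inf,v7:37

step 1: dist = v0:19,v1:20,v2:0,v3:inf,v4:inf,v5:inf,v6:inf,v7:inf
step 2: dist = v0:19,v1:20,v2:0,v3:inf,v4:inf,v5:inf,v6:inf,v7:37
step 3: dist = v0:19,v1:20,v2:0,v3:57,v4:inf,v5:inf,v6:inf,v7:37
step 4: dist = v0:19,v1:20,v2:0,v3:57,v4:inf,v5:inf,v6:inf,v7:37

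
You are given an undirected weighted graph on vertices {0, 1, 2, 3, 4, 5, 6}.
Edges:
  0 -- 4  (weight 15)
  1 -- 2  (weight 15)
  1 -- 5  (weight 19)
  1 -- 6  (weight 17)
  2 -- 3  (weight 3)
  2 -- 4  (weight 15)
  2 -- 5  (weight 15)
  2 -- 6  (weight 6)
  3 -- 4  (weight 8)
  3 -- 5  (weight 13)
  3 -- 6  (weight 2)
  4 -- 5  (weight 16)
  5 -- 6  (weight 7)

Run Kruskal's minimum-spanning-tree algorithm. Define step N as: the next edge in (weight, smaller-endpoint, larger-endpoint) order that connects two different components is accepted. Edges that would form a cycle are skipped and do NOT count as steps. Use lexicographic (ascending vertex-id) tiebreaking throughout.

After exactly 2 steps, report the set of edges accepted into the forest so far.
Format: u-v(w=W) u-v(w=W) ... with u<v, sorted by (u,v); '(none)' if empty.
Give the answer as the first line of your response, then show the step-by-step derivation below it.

2-3(w=3) 3-6(w=2)

step 1: add edge 3-6 (w=2); MST = {3-6(w=2)}
step 2: add edge 2-3 (w=3); MST = {2-3(w=3) 3-6(w=2)}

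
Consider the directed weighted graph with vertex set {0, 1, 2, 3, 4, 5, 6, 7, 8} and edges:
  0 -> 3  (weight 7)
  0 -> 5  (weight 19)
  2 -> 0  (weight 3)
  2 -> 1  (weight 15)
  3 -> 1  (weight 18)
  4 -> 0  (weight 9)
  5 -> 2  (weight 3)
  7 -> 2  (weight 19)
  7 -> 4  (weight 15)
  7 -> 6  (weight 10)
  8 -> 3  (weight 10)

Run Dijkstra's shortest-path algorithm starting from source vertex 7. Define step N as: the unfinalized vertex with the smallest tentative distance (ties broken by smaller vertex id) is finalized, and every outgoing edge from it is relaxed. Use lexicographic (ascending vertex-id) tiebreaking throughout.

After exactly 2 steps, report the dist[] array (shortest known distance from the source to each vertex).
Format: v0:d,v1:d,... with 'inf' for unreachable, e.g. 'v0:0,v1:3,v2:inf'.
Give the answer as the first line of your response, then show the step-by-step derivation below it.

v0:inf,v1:inf,v2:19,v3:inf,v4:15,v5:inf,v6:10,v7:0,v8:inf

step 1: dist = v0:inf,v1:inf,v2:19,v3:inf,v4:15,v5:inf,v6:10,v7:0,v8:inf
step 2: dist = v0:inf,v1:inf,v2:19,v3:inf,v4:15,v5:inf,v6:10,v7:0,v8:inf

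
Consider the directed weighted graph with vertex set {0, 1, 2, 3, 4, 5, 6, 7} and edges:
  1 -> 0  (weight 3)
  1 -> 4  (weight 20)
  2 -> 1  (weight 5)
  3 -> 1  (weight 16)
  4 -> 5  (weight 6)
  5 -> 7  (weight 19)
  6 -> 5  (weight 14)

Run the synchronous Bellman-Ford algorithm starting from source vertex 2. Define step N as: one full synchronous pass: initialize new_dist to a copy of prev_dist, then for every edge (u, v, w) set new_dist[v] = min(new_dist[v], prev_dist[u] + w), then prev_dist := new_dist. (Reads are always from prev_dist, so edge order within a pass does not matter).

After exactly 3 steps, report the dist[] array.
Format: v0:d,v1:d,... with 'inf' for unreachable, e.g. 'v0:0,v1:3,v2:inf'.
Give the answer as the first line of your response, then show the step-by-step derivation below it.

v0:8,v1:5,v2:0,v3:inf,v4:25,v5:31,v6:inf,v7:inf

step 1: dist = v0:inf,v1:5,v2:0,v3:inf,v4:inf,v5:inf,v6:inf,v7:inf
step 2: dist = v0:8,v1:5,v2:0,v3:inf,v4:25,v5:inf,v6:inf,v7:inf
step 3: dist = v0:8,v1:5,v2:0,v3:inf,v4:25,v5:31,v6:inf,v7:inf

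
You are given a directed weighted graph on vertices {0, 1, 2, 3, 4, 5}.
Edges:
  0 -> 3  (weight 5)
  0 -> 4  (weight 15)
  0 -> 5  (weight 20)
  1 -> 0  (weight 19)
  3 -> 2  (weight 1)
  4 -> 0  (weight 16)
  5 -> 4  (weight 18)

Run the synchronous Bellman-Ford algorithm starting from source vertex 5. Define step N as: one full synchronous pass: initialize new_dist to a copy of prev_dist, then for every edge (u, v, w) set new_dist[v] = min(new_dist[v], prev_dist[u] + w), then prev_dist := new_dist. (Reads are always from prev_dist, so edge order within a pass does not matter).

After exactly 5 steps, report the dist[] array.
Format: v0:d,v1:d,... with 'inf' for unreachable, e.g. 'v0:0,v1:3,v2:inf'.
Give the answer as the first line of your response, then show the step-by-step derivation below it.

v0:34,v1:inf,v2:40,v3:39,v4:18,v5:0

step 1: dist = v0:inf,v1:inf,v2:inf,v3:inf,v4:18,v5:0
step 2: dist = v0:34,v1:inf,v2:inf,v3:inf,v4:18,v5:0
step 3: dist = v0:34,v1:inf,v2:inf,v3:39,v4:18,v5:0
step 4: dist = v0:34,v1:inf,v2:40,v3:39,v4:18,v5:0
step 5: dist = v0:34,v1:inf,v2:40,v3:39,v4:18,v5:0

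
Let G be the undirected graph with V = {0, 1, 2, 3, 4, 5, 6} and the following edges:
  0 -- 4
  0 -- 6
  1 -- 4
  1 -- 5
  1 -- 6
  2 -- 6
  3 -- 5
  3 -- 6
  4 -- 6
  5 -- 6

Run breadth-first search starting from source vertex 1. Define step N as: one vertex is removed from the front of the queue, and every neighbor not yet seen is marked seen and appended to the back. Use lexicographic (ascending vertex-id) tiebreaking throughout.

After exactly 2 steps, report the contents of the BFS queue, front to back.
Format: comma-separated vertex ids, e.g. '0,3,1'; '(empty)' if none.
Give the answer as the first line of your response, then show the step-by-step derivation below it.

5,6,0

step 1: dequeue 1; queue=[4,5,6]; order=1
step 2: dequeue 4; queue=[5,6,0]; order=1,4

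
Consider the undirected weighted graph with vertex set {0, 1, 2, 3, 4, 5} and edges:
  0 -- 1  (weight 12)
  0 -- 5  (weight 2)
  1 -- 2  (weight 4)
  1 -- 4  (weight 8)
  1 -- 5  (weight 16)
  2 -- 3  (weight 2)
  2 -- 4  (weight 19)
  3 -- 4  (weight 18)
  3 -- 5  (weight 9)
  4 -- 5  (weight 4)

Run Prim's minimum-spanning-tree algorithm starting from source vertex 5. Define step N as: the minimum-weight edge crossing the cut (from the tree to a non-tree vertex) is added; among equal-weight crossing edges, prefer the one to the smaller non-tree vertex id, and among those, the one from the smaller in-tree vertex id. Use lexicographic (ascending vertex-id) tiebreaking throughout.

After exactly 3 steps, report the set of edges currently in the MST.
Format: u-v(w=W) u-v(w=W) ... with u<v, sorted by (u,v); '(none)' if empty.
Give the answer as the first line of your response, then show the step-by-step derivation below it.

0-5(w=2) 1-4(w=8) 4-5(w=4)

step 1: add edge 0-5 (w=2); MST = {0-5(w=2)}
step 2: add edge 4-5 (w=4); MST = {0-5(w=2) 4-5(w=4)}
step 3: add edge 1-4 (w=8); MST = {0-5(w=2) 1-4(w=8) 4-5(w=4)}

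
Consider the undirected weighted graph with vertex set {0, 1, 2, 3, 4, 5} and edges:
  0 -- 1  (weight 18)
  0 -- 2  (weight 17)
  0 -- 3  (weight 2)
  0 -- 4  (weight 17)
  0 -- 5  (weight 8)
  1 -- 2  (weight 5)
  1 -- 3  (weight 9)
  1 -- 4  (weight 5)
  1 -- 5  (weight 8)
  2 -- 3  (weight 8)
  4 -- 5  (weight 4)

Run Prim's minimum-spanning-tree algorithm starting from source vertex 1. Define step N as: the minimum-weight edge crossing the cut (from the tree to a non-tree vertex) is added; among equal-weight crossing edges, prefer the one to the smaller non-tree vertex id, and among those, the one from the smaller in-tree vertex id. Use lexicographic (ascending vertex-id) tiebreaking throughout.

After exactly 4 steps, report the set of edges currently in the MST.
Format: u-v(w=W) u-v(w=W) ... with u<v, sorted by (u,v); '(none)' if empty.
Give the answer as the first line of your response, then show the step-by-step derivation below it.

0-5(w=8) 1-2(w=5) 1-4(w=5) 4-5(w=4)

step 1: add edge 1-2 (w=5); MST = {1-2(w=5)}
step 2: add edge 1-4 (w=5); MST = {1-2(w=5) 1-4(w=5)}
step 3: add edge 4-5 (w=4); MST = {1-2(w=5) 1-4(w=5) 4-5(w=4)}
step 4: add edge 0-5 (w=8); MST = {0-5(w=8) 1-2(w=5) 1-4(w=5) 4-5(w=4)}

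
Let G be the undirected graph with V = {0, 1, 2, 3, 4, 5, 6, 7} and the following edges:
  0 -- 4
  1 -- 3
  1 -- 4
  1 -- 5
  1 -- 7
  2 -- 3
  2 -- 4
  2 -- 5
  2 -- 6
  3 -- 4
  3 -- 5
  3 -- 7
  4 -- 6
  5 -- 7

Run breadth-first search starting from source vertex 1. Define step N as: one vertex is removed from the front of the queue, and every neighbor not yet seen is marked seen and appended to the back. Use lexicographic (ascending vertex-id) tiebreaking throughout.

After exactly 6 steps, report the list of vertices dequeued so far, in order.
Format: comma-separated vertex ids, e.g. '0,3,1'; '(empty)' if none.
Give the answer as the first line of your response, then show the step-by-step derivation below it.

1,3,4,5,7,2

step 1: dequeue 1; queue=[3,4,5,7]; order=1
step 2: dequeue 3; queue=[4,5,7,2]; order=1,3
step 3: dequeue 4; queue=[5,7,2,0,6]; order=1,3,4
step 4: dequeue 5; queue=[7,2,0,6]; order=1,3,4,5
step 5: dequeue 7; queue=[2,0,6]; order=1,3,4,5,7
step 6: dequeue 2; queue=[0,6]; order=1,3,4,5,7,2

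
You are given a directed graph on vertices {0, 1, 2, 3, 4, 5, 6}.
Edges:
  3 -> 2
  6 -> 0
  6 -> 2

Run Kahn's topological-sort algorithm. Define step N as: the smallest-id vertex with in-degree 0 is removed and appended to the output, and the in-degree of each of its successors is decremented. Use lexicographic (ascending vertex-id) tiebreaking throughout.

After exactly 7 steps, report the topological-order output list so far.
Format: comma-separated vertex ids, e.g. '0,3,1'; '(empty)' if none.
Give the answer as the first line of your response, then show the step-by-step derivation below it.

1,3,4,5,6,0,2

step 1: output 1; order=[1]; indeg=(1,0,2,0,0,0,0)
step 2: output 3; order=[1,3]; indeg=(1,0,1,0,0,0,0)
step 3: output 4; order=[1,3,4]; indeg=(1,0,1,0,0,0,0)
step 4: output 5; order=[1,3,4,5]; indeg=(1,0,1,0,0,0,0)
step 5: output 6; order=[1,3,4,5,6]; indeg=(0,0,0,0,0,0,0)
step 6: output 0; order=[1,3,4,5,6,0]; indeg=(0,0,0,0,0,0,0)
step 7: output 2; order=[1,3,4,5,6,0,2]; indeg=(0,0,0,0,0,0,0)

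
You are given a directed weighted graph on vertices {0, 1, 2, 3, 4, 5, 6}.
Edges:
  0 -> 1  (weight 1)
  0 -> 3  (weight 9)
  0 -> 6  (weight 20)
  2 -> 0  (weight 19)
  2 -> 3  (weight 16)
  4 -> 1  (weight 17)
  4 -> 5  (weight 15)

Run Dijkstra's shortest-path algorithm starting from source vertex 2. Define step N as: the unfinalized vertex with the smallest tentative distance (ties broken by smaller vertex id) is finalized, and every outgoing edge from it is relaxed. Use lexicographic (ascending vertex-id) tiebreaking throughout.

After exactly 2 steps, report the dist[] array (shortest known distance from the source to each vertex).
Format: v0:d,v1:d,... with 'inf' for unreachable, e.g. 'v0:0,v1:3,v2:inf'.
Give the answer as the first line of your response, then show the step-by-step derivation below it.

v0:19,v1:inf,v2:0,v3:16,v4:inf,v5:inf,v6:inf

step 1: dist = v0:19,v1:inf,v2:0,v3:16,v4:inf,v5:inf,v6:inf
step 2: dist = v0:19,v1:inf,v2:0,v3:16,v4:inf,v5:inf,v6:inf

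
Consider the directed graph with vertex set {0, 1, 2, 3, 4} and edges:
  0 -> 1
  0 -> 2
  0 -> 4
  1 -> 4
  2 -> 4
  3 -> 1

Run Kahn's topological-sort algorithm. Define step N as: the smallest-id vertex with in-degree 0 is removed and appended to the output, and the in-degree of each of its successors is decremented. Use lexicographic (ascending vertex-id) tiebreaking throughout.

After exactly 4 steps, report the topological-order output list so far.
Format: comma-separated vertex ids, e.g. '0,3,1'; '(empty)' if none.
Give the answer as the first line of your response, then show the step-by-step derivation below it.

0,2,3,1

step 1: output 0; order=[0]; indeg=(0,1,0,0,2)
step 2: output 2; order=[0,2]; indeg=(0,1,0,0,1)
step 3: output 3; order=[0,2,3]; indeg=(0,0,0,0,1)
step 4: output 1; order=[0,2,3,1]; indeg=(0,0,0,0,0)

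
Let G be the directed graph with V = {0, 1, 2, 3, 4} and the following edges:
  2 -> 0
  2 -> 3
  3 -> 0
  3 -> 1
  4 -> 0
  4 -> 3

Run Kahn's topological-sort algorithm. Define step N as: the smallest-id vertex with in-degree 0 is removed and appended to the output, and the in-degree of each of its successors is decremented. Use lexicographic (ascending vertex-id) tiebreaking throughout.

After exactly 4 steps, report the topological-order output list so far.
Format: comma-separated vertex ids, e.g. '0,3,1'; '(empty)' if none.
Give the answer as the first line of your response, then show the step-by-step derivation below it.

2,4,3,0

step 1: output 2; order=[2]; indeg=(2,1,0,1,0)
step 2: output 4; order=[2,4]; indeg=(1,1,0,0,0)
step 3: output 3; order=[2,4,3]; indeg=(0,0,0,0,0)
step 4: output 0; order=[2,4,3,0]; indeg=(0,0,0,0,0)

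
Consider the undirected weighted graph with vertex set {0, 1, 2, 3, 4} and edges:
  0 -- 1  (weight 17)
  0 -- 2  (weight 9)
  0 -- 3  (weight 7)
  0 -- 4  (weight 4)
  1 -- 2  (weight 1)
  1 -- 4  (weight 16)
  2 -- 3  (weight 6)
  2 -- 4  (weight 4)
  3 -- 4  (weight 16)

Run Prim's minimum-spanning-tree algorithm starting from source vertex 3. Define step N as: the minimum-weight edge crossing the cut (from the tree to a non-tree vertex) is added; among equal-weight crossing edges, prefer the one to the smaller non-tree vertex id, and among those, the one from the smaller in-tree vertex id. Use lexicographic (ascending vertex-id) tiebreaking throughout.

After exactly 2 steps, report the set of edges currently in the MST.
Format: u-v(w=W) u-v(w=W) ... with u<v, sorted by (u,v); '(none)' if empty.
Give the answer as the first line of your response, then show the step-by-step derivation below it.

1-2(w=1) 2-3(w=6)

step 1: add edge 2-3 (w=6); MST = {2-3(w=6)}
step 2: add edge 1-2 (w=1); MST = {1-2(w=1) 2-3(w=6)}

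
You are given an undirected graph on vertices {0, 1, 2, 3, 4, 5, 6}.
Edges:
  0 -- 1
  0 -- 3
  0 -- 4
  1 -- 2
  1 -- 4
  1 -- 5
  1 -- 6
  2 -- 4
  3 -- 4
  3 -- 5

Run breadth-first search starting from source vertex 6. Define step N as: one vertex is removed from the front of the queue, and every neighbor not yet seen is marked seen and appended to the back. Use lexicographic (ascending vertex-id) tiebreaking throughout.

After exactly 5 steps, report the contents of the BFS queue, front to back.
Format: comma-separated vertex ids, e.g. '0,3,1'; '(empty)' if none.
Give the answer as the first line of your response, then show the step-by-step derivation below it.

5,3

step 1: dequeue 6; queue=[1]; order=6
step 2: dequeue 1; queue=[0,2,4,5]; order=6,1
step 3: dequeue 0; queue=[2,4,5,3]; order=6,1,0
step 4: dequeue 2; queue=[4,5,3]; order=6,1,0,2
step 5: dequeue 4; queue=[5,3]; order=6,1,0,2,4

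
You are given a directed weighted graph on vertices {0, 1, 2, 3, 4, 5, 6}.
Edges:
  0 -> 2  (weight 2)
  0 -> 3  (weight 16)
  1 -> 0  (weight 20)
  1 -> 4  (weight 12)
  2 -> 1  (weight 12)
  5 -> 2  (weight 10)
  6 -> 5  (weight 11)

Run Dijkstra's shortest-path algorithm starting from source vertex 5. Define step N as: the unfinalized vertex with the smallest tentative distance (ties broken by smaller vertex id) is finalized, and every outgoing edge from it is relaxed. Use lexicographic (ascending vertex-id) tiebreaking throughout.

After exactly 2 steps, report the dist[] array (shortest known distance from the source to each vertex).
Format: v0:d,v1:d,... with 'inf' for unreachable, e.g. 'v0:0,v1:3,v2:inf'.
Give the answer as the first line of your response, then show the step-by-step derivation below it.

v0:inf,v1:22,v2:10,v3:inf,v4:inf,v5:0,v6:inf

step 1: dist = v0:inf,v1:inf,v2:10,v3:inf,v4:inf,v5:0,v6:inf
step 2: dist = v0:inf,v1:22,v2:10,v3:inf,v4:inf,v5:0,v6:inf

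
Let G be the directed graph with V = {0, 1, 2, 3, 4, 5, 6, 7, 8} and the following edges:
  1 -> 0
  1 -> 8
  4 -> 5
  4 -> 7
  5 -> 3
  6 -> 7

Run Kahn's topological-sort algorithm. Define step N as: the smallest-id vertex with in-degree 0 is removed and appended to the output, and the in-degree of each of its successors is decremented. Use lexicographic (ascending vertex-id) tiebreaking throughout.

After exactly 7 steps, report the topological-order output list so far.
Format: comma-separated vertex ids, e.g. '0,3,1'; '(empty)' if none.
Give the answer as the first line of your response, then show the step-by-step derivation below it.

1,0,2,4,5,3,6

step 1: output 1; order=[1]; indeg=(0,0,0,1,0,1,0,2,0)
step 2: output 0; order=[1,0]; indeg=(0,0,0,1,0,1,0,2,0)
step 3: output 2; order=[1,0,2]; indeg=(0,0,0,1,0,1,0,2,0)
step 4: output 4; order=[1,0,2,4]; indeg=(0,0,0,1,0,0,0,1,0)
step 5: output 5; order=[1,0,2,4,5]; indeg=(0,0,0,0,0,0,0,1,0)
step 6: output 3; order=[1,0,2,4,5,3]; indeg=(0,0,0,0,0,0,0,1,0)
step 7: output 6; order=[1,0,2,4,5,3,6]; indeg=(0,0,0,0,0,0,0,0,0)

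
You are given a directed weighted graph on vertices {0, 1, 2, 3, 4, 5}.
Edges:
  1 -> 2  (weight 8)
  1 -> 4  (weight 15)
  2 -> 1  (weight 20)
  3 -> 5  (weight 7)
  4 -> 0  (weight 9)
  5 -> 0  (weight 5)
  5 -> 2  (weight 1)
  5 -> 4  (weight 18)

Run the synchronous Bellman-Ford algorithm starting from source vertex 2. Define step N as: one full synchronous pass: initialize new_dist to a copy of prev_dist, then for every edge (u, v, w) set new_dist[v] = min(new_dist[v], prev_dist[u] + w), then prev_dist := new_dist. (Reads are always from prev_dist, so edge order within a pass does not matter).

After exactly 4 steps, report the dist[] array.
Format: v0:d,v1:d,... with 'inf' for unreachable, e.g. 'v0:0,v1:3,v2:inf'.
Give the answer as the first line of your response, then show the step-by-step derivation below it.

v0:44,v1:20,v2:0,v3:inf,v4:35,v5:inf

step 1: dist = v0:inf,v1:20,v2:0,v3:inf,v4:inf,v5:inf
step 2: dist = v0:inf,v1:20,v2:0,v3:inf,v4:35,v5:inf
step 3: dist = v0:44,v1:20,v2:0,v3:inf,v4:35,v5:inf
step 4: dist = v0:44,v1:20,v2:0,v3:inf,v4:35,v5:inf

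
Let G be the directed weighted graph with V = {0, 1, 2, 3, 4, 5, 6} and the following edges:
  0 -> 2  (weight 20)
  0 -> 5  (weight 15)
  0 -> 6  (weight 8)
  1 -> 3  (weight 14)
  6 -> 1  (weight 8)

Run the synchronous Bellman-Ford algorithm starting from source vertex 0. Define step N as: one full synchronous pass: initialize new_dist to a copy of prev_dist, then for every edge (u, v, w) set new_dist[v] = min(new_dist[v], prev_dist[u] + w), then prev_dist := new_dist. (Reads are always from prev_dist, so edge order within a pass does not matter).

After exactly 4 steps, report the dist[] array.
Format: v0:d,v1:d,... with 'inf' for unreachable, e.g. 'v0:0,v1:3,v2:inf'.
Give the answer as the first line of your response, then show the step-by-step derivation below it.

v0:0,v1:16,v2:20,v3:30,v4:inf,v5:15,v6:8

step 1: dist = v0:0,v1:inf,v2:20,v3:inf,v4:inf,v5:15,v6:8
step 2: dist = v0:0,v1:16,v2:20,v3:inf,v4:inf,v5:15,v6:8
step 3: dist = v0:0,v1:16,v2:20,v3:30,v4:inf,v5:15,v6:8
step 4: dist = v0:0,v1:16,v2:20,v3:30,v4:inf,v5:15,v6:8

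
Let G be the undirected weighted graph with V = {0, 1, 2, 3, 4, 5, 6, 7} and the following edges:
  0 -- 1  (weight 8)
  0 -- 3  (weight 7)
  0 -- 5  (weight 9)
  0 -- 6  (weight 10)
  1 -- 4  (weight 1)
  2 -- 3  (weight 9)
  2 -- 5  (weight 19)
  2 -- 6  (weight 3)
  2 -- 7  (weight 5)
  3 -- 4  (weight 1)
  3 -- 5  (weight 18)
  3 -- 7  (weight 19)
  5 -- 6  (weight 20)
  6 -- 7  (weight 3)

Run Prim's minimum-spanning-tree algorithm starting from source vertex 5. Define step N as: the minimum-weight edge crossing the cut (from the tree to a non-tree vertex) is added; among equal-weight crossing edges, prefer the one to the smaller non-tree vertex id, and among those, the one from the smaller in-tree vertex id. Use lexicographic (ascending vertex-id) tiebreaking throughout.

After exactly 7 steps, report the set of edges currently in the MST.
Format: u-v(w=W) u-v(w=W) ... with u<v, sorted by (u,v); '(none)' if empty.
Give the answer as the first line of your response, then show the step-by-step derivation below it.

0-3(w=7) 0-5(w=9) 1-4(w=1) 2-3(w=9) 2-6(w=3) 3-4(w=1) 6-7(w=3)

step 1: add edge 0-5 (w=9); MST = {0-5(w=9)}
step 2: add edge 0-3 (w=7); MST = {0-3(w=7) 0-5(w=9)}
step 3: add edge 3-4 (w=1); MST = {0-3(w=7) 0-5(w=9) 3-4(w=1)}
step 4: add edge 1-4 (w=1); MST = {0-3(w=7) 0-5(w=9) 1-4(w=1) 3-4(w=1)}
step 5: add edge 2-3 (w=9); MST = {0-3(w=7) 0-5(w=9) 1-4(w=1) 2-3(w=9) 3-4(w=1)}
step 6: add edge 2-6 (w=3); MST = {0-3(w=7) 0-5(w=9) 1-4(w=1) 2-3(w=9) 2-6(w=3) 3-4(w=1)}
step 7: add edge 6-7 (w=3); MST = {0-3(w=7) 0-5(w=9) 1-4(w=1) 2-3(w=9) 2-6(w=3) 3-4(w=1) 6-7(w=3)}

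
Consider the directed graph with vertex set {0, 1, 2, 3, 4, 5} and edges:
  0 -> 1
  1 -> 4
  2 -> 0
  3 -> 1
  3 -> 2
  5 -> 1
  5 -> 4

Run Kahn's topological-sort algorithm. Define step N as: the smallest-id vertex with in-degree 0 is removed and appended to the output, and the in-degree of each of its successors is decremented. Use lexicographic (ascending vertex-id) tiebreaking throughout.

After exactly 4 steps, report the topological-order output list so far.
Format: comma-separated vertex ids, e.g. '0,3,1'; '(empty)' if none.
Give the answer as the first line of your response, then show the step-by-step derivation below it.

3,2,0,5

step 1: output 3; order=[3]; indeg=(1,2,0,0,2,0)
step 2: output 2; order=[3,2]; indeg=(0,2,0,0,2,0)
step 3: output 0; order=[3,2,0]; indeg=(0,1,0,0,2,0)
step 4: output 5; order=[3,2,0,5]; indeg=(0,0,0,0,1,0)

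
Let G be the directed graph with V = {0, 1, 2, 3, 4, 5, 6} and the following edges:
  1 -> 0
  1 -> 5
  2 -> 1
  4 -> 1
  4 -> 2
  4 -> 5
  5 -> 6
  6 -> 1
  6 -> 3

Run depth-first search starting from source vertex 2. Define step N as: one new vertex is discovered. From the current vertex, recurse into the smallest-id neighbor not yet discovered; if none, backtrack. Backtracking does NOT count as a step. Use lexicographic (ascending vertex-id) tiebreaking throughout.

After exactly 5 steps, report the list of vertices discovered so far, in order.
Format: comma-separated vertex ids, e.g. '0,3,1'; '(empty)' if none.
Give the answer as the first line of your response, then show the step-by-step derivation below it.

2,1,0,5,6

step 1: discover 2; path=2; order=2
step 2: discover 1; path=2>1; order=2,1
step 3: discover 0; path=2>1>0; order=2,1,0
step 4: discover 5; path=2>1>5; order=2,1,0,5
step 5: discover 6; path=2>1>5>6; order=2,1,0,5,6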